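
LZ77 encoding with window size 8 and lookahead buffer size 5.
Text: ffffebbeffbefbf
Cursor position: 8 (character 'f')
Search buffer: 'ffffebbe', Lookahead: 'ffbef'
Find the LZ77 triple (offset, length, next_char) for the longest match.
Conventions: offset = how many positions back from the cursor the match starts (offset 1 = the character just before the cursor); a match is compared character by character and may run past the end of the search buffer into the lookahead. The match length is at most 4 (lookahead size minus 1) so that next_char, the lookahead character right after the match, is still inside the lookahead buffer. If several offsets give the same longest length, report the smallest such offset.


Try each offset into the search buffer:
  offset=1 (pos 7, char 'e'): match length 0
  offset=2 (pos 6, char 'b'): match length 0
  offset=3 (pos 5, char 'b'): match length 0
  offset=4 (pos 4, char 'e'): match length 0
  offset=5 (pos 3, char 'f'): match length 1
  offset=6 (pos 2, char 'f'): match length 2
  offset=7 (pos 1, char 'f'): match length 2
  offset=8 (pos 0, char 'f'): match length 2
Longest match has length 2, found at offsets 6, 7, 8; take the smallest, offset 6.
next_char = character at position 8 + 2 = 10 -> 'b'

Best match: offset=6, length=2 (matching 'ff' starting at position 2)
LZ77 triple: (6, 2, 'b')


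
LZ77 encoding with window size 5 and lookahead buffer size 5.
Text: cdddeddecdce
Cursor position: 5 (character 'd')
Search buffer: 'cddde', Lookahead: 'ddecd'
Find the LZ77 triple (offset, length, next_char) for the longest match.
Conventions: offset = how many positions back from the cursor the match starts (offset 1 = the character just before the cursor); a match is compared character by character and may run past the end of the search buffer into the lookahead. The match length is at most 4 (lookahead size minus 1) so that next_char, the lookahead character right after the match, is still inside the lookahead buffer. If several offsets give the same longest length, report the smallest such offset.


Try each offset into the search buffer:
  offset=1 (pos 4, char 'e'): match length 0
  offset=2 (pos 3, char 'd'): match length 1
  offset=3 (pos 2, char 'd'): match length 3
  offset=4 (pos 1, char 'd'): match length 2
  offset=5 (pos 0, char 'c'): match length 0
Longest match has length 3 at offset 3.
next_char = character at position 5 + 3 = 8 -> 'c'

Best match: offset=3, length=3 (matching 'dde' starting at position 2)
LZ77 triple: (3, 3, 'c')


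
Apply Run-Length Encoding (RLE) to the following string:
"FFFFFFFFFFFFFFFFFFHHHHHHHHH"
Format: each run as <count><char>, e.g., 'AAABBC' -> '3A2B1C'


Scanning runs left to right:
  i=0: run of 'F' x 18 -> '18F'
  i=18: run of 'H' x 9 -> '9H'

RLE = 18F9H


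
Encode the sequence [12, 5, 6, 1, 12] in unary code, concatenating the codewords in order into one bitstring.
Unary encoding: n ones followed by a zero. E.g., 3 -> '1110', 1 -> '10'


Encode each number as n ones followed by a terminating 0:
  12 -> 1111111111110 (13 bits)
  5 -> 111110 (6 bits)
  6 -> 1111110 (7 bits)
  1 -> 10 (2 bits)
  12 -> 1111111111110 (13 bits)
Total length = 13 + 6 + 7 + 2 + 13 = 41 bits.

Unary([12, 5, 6, 1, 12]) = 11111111111101111101111110101111111111110 (41 bits)


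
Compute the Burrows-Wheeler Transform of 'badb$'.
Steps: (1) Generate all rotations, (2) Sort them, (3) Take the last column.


Rotations (sorted):
  0: $badb -> last char: b
  1: adb$b -> last char: b
  2: b$bad -> last char: d
  3: badb$ -> last char: $
  4: db$ba -> last char: a


BWT = bbd$a


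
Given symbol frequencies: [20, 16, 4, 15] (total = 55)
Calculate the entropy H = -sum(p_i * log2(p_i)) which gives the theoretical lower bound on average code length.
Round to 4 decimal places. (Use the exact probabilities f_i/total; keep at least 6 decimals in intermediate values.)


Per-symbol terms -p_i * log2(p_i) with p_i = f_i/55:
  p = 20/55 = 0.363636: log2(p) = -1.459432, -p*log2(p) = 0.530702
  p = 16/55 = 0.290909: log2(p) = -1.781360, -p*log2(p) = 0.518214
  p = 4/55 = 0.072727: log2(p) = -3.781360, -p*log2(p) = 0.275008
  p = 15/55 = 0.272727: log2(p) = -1.874469, -p*log2(p) = 0.511219
H = 0.530702 + 0.518214 + 0.275008 + 0.511219 = 1.835143

H = 1.8351 bits/symbol


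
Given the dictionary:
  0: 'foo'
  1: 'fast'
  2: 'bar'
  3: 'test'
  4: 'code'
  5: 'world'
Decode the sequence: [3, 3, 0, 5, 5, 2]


Look up each index in the dictionary:
  3 -> 'test'
  3 -> 'test'
  0 -> 'foo'
  5 -> 'world'
  5 -> 'world'
  2 -> 'bar'

Decoded: "test test foo world world bar"


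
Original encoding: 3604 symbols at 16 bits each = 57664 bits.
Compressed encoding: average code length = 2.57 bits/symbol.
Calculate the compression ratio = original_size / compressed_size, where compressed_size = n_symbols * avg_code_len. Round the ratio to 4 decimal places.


original_size = n_symbols * orig_bits = 3604 * 16 = 57664 bits
compressed_size = n_symbols * avg_code_len = 3604 * 2.57 = 9262.28 bits
ratio = original_size / compressed_size = 57664 / 9262.28 = 6.2257

Compression ratio = 6.2257


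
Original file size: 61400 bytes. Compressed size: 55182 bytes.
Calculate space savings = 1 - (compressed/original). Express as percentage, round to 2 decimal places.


ratio = compressed/original = 55182/61400 = 0.89873
savings = 1 - ratio = 1 - 0.89873 = 0.10127
as a percentage: 0.10127 * 100 = 10.13%

Space savings = 1 - 55182/61400 = 10.13%


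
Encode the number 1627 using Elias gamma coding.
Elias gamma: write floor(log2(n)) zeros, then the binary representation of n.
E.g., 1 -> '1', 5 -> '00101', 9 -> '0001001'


num_bits = floor(log2(1627)) + 1 = 11
leading_zeros = num_bits - 1 = 10
binary(1627) = 11001011011

Elias gamma(1627) = '0000000000' + '11001011011' = 000000000011001011011 (21 bits)


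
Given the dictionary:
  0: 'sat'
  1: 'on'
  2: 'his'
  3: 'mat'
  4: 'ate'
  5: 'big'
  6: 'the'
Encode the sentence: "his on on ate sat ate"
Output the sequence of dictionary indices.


Look up each word in the dictionary:
  'his' -> 2
  'on' -> 1
  'on' -> 1
  'ate' -> 4
  'sat' -> 0
  'ate' -> 4

Encoded: [2, 1, 1, 4, 0, 4]


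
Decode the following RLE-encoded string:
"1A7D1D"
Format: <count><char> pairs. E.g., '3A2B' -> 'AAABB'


Expanding each <count><char> pair:
  1A -> 'A'
  7D -> 'DDDDDDD'
  1D -> 'D'

Decoded = ADDDDDDDD


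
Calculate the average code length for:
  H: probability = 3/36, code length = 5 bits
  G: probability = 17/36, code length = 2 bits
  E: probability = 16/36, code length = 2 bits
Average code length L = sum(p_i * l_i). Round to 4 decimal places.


Weighted contributions p_i * l_i:
  H: (3/36) * 5 = 15/36
  G: (17/36) * 2 = 34/36
  E: (16/36) * 2 = 32/36
Sum = (15 + 34 + 32)/36 = 81/36

L = 81/36 = 2.2500 bits/symbol


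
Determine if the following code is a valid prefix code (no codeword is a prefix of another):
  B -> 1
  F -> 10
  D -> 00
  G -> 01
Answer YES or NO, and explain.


Checking each pair (does one codeword prefix another?):
  B='1' vs F='10': prefix -- VIOLATION

NO -- this is NOT a valid prefix code. B (1) is a prefix of F (10).


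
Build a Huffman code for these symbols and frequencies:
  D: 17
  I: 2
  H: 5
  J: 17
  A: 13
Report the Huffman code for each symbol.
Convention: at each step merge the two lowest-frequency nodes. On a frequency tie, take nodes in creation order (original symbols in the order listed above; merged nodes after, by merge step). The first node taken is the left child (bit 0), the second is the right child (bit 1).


Huffman tree construction:
Step 1: Merge I(2) + H(5) = 7
Step 2: Merge (I+H)(7) + A(13) = 20
Step 3: Merge D(17) + J(17) = 34
Step 4: Merge ((I+H)+A)(20) + (D+J)(34) = 54
Read each symbol's code off the tree from the root (left child = 0, right child = 1).

Codes:
  D: 10 (length 2)
  I: 000 (length 3)
  H: 001 (length 3)
  J: 11 (length 2)
  A: 01 (length 2)
Average code length: 115/54 = 2.1296 bits/symbol


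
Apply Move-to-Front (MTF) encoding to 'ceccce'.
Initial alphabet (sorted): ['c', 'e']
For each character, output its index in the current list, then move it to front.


MTF encoding:
'c': index 0 in ['c', 'e'] -> ['c', 'e']
'e': index 1 in ['c', 'e'] -> ['e', 'c']
'c': index 1 in ['e', 'c'] -> ['c', 'e']
'c': index 0 in ['c', 'e'] -> ['c', 'e']
'c': index 0 in ['c', 'e'] -> ['c', 'e']
'e': index 1 in ['c', 'e'] -> ['e', 'c']


Output: [0, 1, 1, 0, 0, 1]


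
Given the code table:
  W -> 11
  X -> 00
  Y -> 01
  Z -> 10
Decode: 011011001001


Decoding:
01 -> Y
10 -> Z
11 -> W
00 -> X
10 -> Z
01 -> Y


Result: YZWXZY


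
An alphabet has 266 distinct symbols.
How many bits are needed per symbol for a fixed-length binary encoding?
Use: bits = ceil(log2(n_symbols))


log2(266) = 8.0553
Bracket: 2^8 = 256 < 266 <= 2^9 = 512
So ceil(log2(266)) = 9

bits = ceil(log2(266)) = ceil(8.0553) = 9 bits


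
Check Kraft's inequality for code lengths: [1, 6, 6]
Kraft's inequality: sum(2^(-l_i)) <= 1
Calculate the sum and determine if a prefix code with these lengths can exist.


Sum = 2^(-1) + 2^(-6) + 2^(-6)
    = 0.5 + 0.015625 + 0.015625
    = 34/64 = 0.53125
Since 0.53125 <= 1, Kraft's inequality IS satisfied.
A prefix code with these lengths CAN exist.

Kraft sum = 0.53125. Satisfied.


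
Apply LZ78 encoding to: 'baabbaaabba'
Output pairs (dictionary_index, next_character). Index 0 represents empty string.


LZ78 encoding steps:
Dictionary: {0: ''}
Step 1: w='' (idx 0), next='b' -> output (0, 'b'), add 'b' as idx 1
Step 2: w='' (idx 0), next='a' -> output (0, 'a'), add 'a' as idx 2
Step 3: w='a' (idx 2), next='b' -> output (2, 'b'), add 'ab' as idx 3
Step 4: w='b' (idx 1), next='a' -> output (1, 'a'), add 'ba' as idx 4
Step 5: w='a' (idx 2), next='a' -> output (2, 'a'), add 'aa' as idx 5
Step 6: w='b' (idx 1), next='b' -> output (1, 'b'), add 'bb' as idx 6
Step 7: w='a' (idx 2), end of input -> output (2, '')


Encoded: [(0, 'b'), (0, 'a'), (2, 'b'), (1, 'a'), (2, 'a'), (1, 'b'), (2, '')]


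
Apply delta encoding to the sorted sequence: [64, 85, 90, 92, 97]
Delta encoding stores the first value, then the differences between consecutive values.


First value: 64
Deltas:
  85 - 64 = 21
  90 - 85 = 5
  92 - 90 = 2
  97 - 92 = 5


Delta encoded: [64, 21, 5, 2, 5]


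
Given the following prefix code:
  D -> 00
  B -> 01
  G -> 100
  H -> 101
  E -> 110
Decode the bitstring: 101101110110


Decoding step by step:
Bits 101 -> H
Bits 101 -> H
Bits 110 -> E
Bits 110 -> E


Decoded message: HHEE


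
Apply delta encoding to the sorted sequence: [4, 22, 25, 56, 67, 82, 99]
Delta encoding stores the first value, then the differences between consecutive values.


First value: 4
Deltas:
  22 - 4 = 18
  25 - 22 = 3
  56 - 25 = 31
  67 - 56 = 11
  82 - 67 = 15
  99 - 82 = 17


Delta encoded: [4, 18, 3, 31, 11, 15, 17]


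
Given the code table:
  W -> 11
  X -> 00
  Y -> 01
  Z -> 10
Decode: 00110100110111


Decoding:
00 -> X
11 -> W
01 -> Y
00 -> X
11 -> W
01 -> Y
11 -> W


Result: XWYXWYW


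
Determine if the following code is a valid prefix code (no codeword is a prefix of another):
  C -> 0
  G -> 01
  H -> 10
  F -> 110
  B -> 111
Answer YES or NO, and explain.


Checking each pair (does one codeword prefix another?):
  C='0' vs G='01': prefix -- VIOLATION

NO -- this is NOT a valid prefix code. C (0) is a prefix of G (01).


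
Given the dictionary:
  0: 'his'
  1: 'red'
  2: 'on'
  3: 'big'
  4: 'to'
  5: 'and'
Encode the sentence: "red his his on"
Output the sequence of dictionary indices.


Look up each word in the dictionary:
  'red' -> 1
  'his' -> 0
  'his' -> 0
  'on' -> 2

Encoded: [1, 0, 0, 2]


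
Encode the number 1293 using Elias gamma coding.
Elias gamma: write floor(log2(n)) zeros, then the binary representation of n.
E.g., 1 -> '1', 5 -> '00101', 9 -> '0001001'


num_bits = floor(log2(1293)) + 1 = 11
leading_zeros = num_bits - 1 = 10
binary(1293) = 10100001101

Elias gamma(1293) = '0000000000' + '10100001101' = 000000000010100001101 (21 bits)


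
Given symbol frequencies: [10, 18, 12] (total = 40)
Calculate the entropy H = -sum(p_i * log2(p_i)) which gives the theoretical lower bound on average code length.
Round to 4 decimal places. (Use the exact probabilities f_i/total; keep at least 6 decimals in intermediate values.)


Per-symbol terms -p_i * log2(p_i) with p_i = f_i/40:
  p = 10/40 = 0.250000: log2(p) = -2.000000, -p*log2(p) = 0.500000
  p = 18/40 = 0.450000: log2(p) = -1.152003, -p*log2(p) = 0.518401
  p = 12/40 = 0.300000: log2(p) = -1.736966, -p*log2(p) = 0.521090
H = 0.500000 + 0.518401 + 0.521090 = 1.539491

H = 1.5395 bits/symbol


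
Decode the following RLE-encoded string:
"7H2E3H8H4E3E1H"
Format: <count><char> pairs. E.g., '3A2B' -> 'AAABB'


Expanding each <count><char> pair:
  7H -> 'HHHHHHH'
  2E -> 'EE'
  3H -> 'HHH'
  8H -> 'HHHHHHHH'
  4E -> 'EEEE'
  3E -> 'EEE'
  1H -> 'H'

Decoded = HHHHHHHEEHHHHHHHHHHHEEEEEEEH


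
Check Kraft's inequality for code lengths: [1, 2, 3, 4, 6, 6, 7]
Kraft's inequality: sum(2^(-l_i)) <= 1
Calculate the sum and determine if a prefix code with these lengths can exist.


Sum = 2^(-1) + 2^(-2) + 2^(-3) + 2^(-4) + 2^(-6) + 2^(-6) + 2^(-7)
    = 0.5 + 0.25 + 0.125 + 0.0625 + 0.015625 + 0.015625 + 0.0078125
    = 125/128 = 0.9765625
Since 0.9765625 <= 1, Kraft's inequality IS satisfied.
A prefix code with these lengths CAN exist.

Kraft sum = 0.9765625. Satisfied.


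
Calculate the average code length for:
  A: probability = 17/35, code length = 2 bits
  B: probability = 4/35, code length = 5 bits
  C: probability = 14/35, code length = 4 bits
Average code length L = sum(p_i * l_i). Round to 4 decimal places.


Weighted contributions p_i * l_i:
  A: (17/35) * 2 = 34/35
  B: (4/35) * 5 = 20/35
  C: (14/35) * 4 = 56/35
Sum = (34 + 20 + 56)/35 = 110/35

L = 110/35 = 3.1429 bits/symbol


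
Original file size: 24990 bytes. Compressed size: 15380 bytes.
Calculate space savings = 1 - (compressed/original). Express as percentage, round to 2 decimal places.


ratio = compressed/original = 15380/24990 = 0.615446
savings = 1 - ratio = 1 - 0.615446 = 0.384554
as a percentage: 0.384554 * 100 = 38.46%

Space savings = 1 - 15380/24990 = 38.46%


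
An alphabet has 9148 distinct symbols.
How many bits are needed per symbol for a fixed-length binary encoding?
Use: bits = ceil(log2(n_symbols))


log2(9148) = 13.1592
Bracket: 2^13 = 8192 < 9148 <= 2^14 = 16384
So ceil(log2(9148)) = 14

bits = ceil(log2(9148)) = ceil(13.1592) = 14 bits


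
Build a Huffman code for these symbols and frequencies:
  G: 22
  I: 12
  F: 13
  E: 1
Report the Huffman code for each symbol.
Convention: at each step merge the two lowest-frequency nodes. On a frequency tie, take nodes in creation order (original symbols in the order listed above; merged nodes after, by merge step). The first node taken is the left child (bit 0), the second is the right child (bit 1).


Huffman tree construction:
Step 1: Merge E(1) + I(12) = 13
Step 2: Merge F(13) + (E+I)(13) = 26
Step 3: Merge G(22) + (F+(E+I))(26) = 48
Read each symbol's code off the tree from the root (left child = 0, right child = 1).

Codes:
  G: 0 (length 1)
  I: 111 (length 3)
  F: 10 (length 2)
  E: 110 (length 3)
Average code length: 87/48 = 1.8125 bits/symbol


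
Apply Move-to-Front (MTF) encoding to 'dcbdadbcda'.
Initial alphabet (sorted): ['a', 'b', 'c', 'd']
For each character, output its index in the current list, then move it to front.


MTF encoding:
'd': index 3 in ['a', 'b', 'c', 'd'] -> ['d', 'a', 'b', 'c']
'c': index 3 in ['d', 'a', 'b', 'c'] -> ['c', 'd', 'a', 'b']
'b': index 3 in ['c', 'd', 'a', 'b'] -> ['b', 'c', 'd', 'a']
'd': index 2 in ['b', 'c', 'd', 'a'] -> ['d', 'b', 'c', 'a']
'a': index 3 in ['d', 'b', 'c', 'a'] -> ['a', 'd', 'b', 'c']
'd': index 1 in ['a', 'd', 'b', 'c'] -> ['d', 'a', 'b', 'c']
'b': index 2 in ['d', 'a', 'b', 'c'] -> ['b', 'd', 'a', 'c']
'c': index 3 in ['b', 'd', 'a', 'c'] -> ['c', 'b', 'd', 'a']
'd': index 2 in ['c', 'b', 'd', 'a'] -> ['d', 'c', 'b', 'a']
'a': index 3 in ['d', 'c', 'b', 'a'] -> ['a', 'd', 'c', 'b']


Output: [3, 3, 3, 2, 3, 1, 2, 3, 2, 3]


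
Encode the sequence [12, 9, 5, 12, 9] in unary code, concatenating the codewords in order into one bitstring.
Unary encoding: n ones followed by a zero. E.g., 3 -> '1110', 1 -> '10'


Encode each number as n ones followed by a terminating 0:
  12 -> 1111111111110 (13 bits)
  9 -> 1111111110 (10 bits)
  5 -> 111110 (6 bits)
  12 -> 1111111111110 (13 bits)
  9 -> 1111111110 (10 bits)
Total length = 13 + 10 + 6 + 13 + 10 = 52 bits.

Unary([12, 9, 5, 12, 9]) = 1111111111110111111111011111011111111111101111111110 (52 bits)


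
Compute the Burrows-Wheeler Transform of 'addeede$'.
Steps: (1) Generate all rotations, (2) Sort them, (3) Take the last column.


Rotations (sorted):
  0: $addeede -> last char: e
  1: addeede$ -> last char: $
  2: ddeede$a -> last char: a
  3: de$addee -> last char: e
  4: deede$ad -> last char: d
  5: e$addeed -> last char: d
  6: ede$adde -> last char: e
  7: eede$add -> last char: d


BWT = e$aedded


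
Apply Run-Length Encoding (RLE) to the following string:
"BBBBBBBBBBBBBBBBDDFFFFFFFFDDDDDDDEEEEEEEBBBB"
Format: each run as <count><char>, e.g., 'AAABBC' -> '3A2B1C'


Scanning runs left to right:
  i=0: run of 'B' x 16 -> '16B'
  i=16: run of 'D' x 2 -> '2D'
  i=18: run of 'F' x 8 -> '8F'
  i=26: run of 'D' x 7 -> '7D'
  i=33: run of 'E' x 7 -> '7E'
  i=40: run of 'B' x 4 -> '4B'

RLE = 16B2D8F7D7E4B


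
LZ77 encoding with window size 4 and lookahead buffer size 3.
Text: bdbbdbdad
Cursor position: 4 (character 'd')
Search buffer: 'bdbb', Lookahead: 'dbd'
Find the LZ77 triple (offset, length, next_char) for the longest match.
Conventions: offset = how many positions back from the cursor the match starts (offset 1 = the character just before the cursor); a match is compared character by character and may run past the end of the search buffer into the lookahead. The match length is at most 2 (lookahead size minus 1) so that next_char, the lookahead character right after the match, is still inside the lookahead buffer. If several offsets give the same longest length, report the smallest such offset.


Try each offset into the search buffer:
  offset=1 (pos 3, char 'b'): match length 0
  offset=2 (pos 2, char 'b'): match length 0
  offset=3 (pos 1, char 'd'): match length 2
  offset=4 (pos 0, char 'b'): match length 0
Longest match has length 2 at offset 3.
next_char = character at position 4 + 2 = 6 -> 'd'

Best match: offset=3, length=2 (matching 'db' starting at position 1)
LZ77 triple: (3, 2, 'd')


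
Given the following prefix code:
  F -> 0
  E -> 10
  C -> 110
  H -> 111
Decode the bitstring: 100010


Decoding step by step:
Bits 10 -> E
Bits 0 -> F
Bits 0 -> F
Bits 10 -> E


Decoded message: EFFE


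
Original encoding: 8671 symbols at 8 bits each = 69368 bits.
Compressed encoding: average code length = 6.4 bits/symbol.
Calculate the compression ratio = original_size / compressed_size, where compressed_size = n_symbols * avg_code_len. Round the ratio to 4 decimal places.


original_size = n_symbols * orig_bits = 8671 * 8 = 69368 bits
compressed_size = n_symbols * avg_code_len = 8671 * 6.4 = 55494.4 bits
ratio = original_size / compressed_size = 69368 / 55494.4 = 1.25

Compression ratio = 1.25


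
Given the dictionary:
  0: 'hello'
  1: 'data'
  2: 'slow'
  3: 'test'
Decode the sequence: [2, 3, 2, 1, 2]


Look up each index in the dictionary:
  2 -> 'slow'
  3 -> 'test'
  2 -> 'slow'
  1 -> 'data'
  2 -> 'slow'

Decoded: "slow test slow data slow"


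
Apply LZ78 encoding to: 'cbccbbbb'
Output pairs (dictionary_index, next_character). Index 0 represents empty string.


LZ78 encoding steps:
Dictionary: {0: ''}
Step 1: w='' (idx 0), next='c' -> output (0, 'c'), add 'c' as idx 1
Step 2: w='' (idx 0), next='b' -> output (0, 'b'), add 'b' as idx 2
Step 3: w='c' (idx 1), next='c' -> output (1, 'c'), add 'cc' as idx 3
Step 4: w='b' (idx 2), next='b' -> output (2, 'b'), add 'bb' as idx 4
Step 5: w='bb' (idx 4), end of input -> output (4, '')


Encoded: [(0, 'c'), (0, 'b'), (1, 'c'), (2, 'b'), (4, '')]


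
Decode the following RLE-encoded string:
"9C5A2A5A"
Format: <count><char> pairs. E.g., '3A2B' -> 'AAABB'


Expanding each <count><char> pair:
  9C -> 'CCCCCCCCC'
  5A -> 'AAAAA'
  2A -> 'AA'
  5A -> 'AAAAA'

Decoded = CCCCCCCCCAAAAAAAAAAAA


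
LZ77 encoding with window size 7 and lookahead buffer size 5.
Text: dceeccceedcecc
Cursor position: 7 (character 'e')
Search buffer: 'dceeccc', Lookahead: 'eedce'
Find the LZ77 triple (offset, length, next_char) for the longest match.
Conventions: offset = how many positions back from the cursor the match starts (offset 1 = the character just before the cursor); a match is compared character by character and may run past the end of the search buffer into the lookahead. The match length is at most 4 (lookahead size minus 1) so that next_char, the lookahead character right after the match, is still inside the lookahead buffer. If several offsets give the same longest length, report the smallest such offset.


Try each offset into the search buffer:
  offset=1 (pos 6, char 'c'): match length 0
  offset=2 (pos 5, char 'c'): match length 0
  offset=3 (pos 4, char 'c'): match length 0
  offset=4 (pos 3, char 'e'): match length 1
  offset=5 (pos 2, char 'e'): match length 2
  offset=6 (pos 1, char 'c'): match length 0
  offset=7 (pos 0, char 'd'): match length 0
Longest match has length 2 at offset 5.
next_char = character at position 7 + 2 = 9 -> 'd'

Best match: offset=5, length=2 (matching 'ee' starting at position 2)
LZ77 triple: (5, 2, 'd')


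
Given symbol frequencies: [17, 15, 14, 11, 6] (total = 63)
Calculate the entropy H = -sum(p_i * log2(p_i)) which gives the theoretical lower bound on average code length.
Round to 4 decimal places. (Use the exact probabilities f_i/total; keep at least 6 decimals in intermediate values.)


Per-symbol terms -p_i * log2(p_i) with p_i = f_i/63:
  p = 17/63 = 0.269841: log2(p) = -1.889817, -p*log2(p) = 0.509951
  p = 15/63 = 0.238095: log2(p) = -2.070389, -p*log2(p) = 0.492950
  p = 14/63 = 0.222222: log2(p) = -2.169925, -p*log2(p) = 0.482206
  p = 11/63 = 0.174603: log2(p) = -2.517848, -p*log2(p) = 0.439624
  p = 6/63 = 0.095238: log2(p) = -3.392317, -p*log2(p) = 0.323078
H = 0.509951 + 0.492950 + 0.482206 + 0.439624 + 0.323078 = 2.247809

H = 2.2478 bits/symbol


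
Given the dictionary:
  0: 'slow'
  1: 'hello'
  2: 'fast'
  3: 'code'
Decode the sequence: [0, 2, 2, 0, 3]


Look up each index in the dictionary:
  0 -> 'slow'
  2 -> 'fast'
  2 -> 'fast'
  0 -> 'slow'
  3 -> 'code'

Decoded: "slow fast fast slow code"


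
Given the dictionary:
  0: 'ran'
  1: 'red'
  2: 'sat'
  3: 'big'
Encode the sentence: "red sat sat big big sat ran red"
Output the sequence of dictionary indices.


Look up each word in the dictionary:
  'red' -> 1
  'sat' -> 2
  'sat' -> 2
  'big' -> 3
  'big' -> 3
  'sat' -> 2
  'ran' -> 0
  'red' -> 1

Encoded: [1, 2, 2, 3, 3, 2, 0, 1]


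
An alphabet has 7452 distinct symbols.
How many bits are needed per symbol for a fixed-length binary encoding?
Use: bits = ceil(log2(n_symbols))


log2(7452) = 12.8634
Bracket: 2^12 = 4096 < 7452 <= 2^13 = 8192
So ceil(log2(7452)) = 13

bits = ceil(log2(7452)) = ceil(12.8634) = 13 bits


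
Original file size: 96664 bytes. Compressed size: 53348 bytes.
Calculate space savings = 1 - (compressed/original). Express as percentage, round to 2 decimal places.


ratio = compressed/original = 53348/96664 = 0.551891
savings = 1 - ratio = 1 - 0.551891 = 0.448109
as a percentage: 0.448109 * 100 = 44.81%

Space savings = 1 - 53348/96664 = 44.81%


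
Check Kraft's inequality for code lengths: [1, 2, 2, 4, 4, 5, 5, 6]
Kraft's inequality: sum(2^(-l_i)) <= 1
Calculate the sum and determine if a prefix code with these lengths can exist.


Sum = 2^(-1) + 2^(-2) + 2^(-2) + 2^(-4) + 2^(-4) + 2^(-5) + 2^(-5) + 2^(-6)
    = 0.5 + 0.25 + 0.25 + 0.0625 + 0.0625 + 0.03125 + 0.03125 + 0.015625
    = 77/64 = 1.203125
Since 1.203125 > 1, Kraft's inequality is NOT satisfied.
A prefix code with these lengths CANNOT exist.

Kraft sum = 1.203125. Not satisfied.


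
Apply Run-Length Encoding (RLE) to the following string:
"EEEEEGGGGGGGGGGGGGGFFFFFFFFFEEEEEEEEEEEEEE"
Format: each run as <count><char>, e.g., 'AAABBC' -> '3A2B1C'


Scanning runs left to right:
  i=0: run of 'E' x 5 -> '5E'
  i=5: run of 'G' x 14 -> '14G'
  i=19: run of 'F' x 9 -> '9F'
  i=28: run of 'E' x 14 -> '14E'

RLE = 5E14G9F14E


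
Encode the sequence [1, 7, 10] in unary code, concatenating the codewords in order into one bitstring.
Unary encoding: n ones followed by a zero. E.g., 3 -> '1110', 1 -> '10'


Encode each number as n ones followed by a terminating 0:
  1 -> 10 (2 bits)
  7 -> 11111110 (8 bits)
  10 -> 11111111110 (11 bits)
Total length = 2 + 8 + 11 = 21 bits.

Unary([1, 7, 10]) = 101111111011111111110 (21 bits)


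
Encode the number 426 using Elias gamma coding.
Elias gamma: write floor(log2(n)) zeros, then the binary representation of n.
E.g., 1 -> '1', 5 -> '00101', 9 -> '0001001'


num_bits = floor(log2(426)) + 1 = 9
leading_zeros = num_bits - 1 = 8
binary(426) = 110101010

Elias gamma(426) = '00000000' + '110101010' = 00000000110101010 (17 bits)


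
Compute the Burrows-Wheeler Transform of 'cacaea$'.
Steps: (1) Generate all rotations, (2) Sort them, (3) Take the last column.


Rotations (sorted):
  0: $cacaea -> last char: a
  1: a$cacae -> last char: e
  2: acaea$c -> last char: c
  3: aea$cac -> last char: c
  4: cacaea$ -> last char: $
  5: caea$ca -> last char: a
  6: ea$caca -> last char: a


BWT = aecc$aa


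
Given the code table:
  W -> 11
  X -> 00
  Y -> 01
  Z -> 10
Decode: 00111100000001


Decoding:
00 -> X
11 -> W
11 -> W
00 -> X
00 -> X
00 -> X
01 -> Y


Result: XWWXXXY


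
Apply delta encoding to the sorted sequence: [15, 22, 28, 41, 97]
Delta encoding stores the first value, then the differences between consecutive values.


First value: 15
Deltas:
  22 - 15 = 7
  28 - 22 = 6
  41 - 28 = 13
  97 - 41 = 56


Delta encoded: [15, 7, 6, 13, 56]


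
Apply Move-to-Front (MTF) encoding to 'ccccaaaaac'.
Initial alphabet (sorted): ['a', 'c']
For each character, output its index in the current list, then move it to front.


MTF encoding:
'c': index 1 in ['a', 'c'] -> ['c', 'a']
'c': index 0 in ['c', 'a'] -> ['c', 'a']
'c': index 0 in ['c', 'a'] -> ['c', 'a']
'c': index 0 in ['c', 'a'] -> ['c', 'a']
'a': index 1 in ['c', 'a'] -> ['a', 'c']
'a': index 0 in ['a', 'c'] -> ['a', 'c']
'a': index 0 in ['a', 'c'] -> ['a', 'c']
'a': index 0 in ['a', 'c'] -> ['a', 'c']
'a': index 0 in ['a', 'c'] -> ['a', 'c']
'c': index 1 in ['a', 'c'] -> ['c', 'a']


Output: [1, 0, 0, 0, 1, 0, 0, 0, 0, 1]


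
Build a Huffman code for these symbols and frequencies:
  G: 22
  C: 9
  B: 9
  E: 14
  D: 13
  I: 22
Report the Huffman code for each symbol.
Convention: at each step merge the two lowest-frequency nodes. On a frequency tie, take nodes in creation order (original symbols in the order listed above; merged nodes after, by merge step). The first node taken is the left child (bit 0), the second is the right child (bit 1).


Huffman tree construction:
Step 1: Merge C(9) + B(9) = 18
Step 2: Merge D(13) + E(14) = 27
Step 3: Merge (C+B)(18) + G(22) = 40
Step 4: Merge I(22) + (D+E)(27) = 49
Step 5: Merge ((C+B)+G)(40) + (I+(D+E))(49) = 89
Read each symbol's code off the tree from the root (left child = 0, right child = 1).

Codes:
  G: 01 (length 2)
  C: 000 (length 3)
  B: 001 (length 3)
  E: 111 (length 3)
  D: 110 (length 3)
  I: 10 (length 2)
Average code length: 223/89 = 2.5056 bits/symbol


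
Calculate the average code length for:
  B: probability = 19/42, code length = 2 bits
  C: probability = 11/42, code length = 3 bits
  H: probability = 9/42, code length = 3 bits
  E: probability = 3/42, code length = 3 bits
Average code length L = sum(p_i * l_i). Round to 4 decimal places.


Weighted contributions p_i * l_i:
  B: (19/42) * 2 = 38/42
  C: (11/42) * 3 = 33/42
  H: (9/42) * 3 = 27/42
  E: (3/42) * 3 = 9/42
Sum = (38 + 33 + 27 + 9)/42 = 107/42

L = 107/42 = 2.5476 bits/symbol


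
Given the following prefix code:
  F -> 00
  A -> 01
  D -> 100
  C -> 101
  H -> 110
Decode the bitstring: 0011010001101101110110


Decoding step by step:
Bits 00 -> F
Bits 110 -> H
Bits 100 -> D
Bits 01 -> A
Bits 101 -> C
Bits 101 -> C
Bits 110 -> H
Bits 110 -> H


Decoded message: FHDACCHH


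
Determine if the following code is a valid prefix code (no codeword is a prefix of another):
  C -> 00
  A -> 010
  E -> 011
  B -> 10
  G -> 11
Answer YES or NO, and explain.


Checking each pair (does one codeword prefix another?):
  C='00' vs A='010': no prefix
  C='00' vs E='011': no prefix
  C='00' vs B='10': no prefix
  C='00' vs G='11': no prefix
  A='010' vs C='00': no prefix
  A='010' vs E='011': no prefix
  A='010' vs B='10': no prefix
  A='010' vs G='11': no prefix
  E='011' vs C='00': no prefix
  E='011' vs A='010': no prefix
  E='011' vs B='10': no prefix
  E='011' vs G='11': no prefix
  B='10' vs C='00': no prefix
  B='10' vs A='010': no prefix
  B='10' vs E='011': no prefix
  B='10' vs G='11': no prefix
  G='11' vs C='00': no prefix
  G='11' vs A='010': no prefix
  G='11' vs E='011': no prefix
  G='11' vs B='10': no prefix
No violation found over all pairs.

YES -- this is a valid prefix code. No codeword is a prefix of any other codeword.


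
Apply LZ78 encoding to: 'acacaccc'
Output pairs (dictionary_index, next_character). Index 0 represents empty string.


LZ78 encoding steps:
Dictionary: {0: ''}
Step 1: w='' (idx 0), next='a' -> output (0, 'a'), add 'a' as idx 1
Step 2: w='' (idx 0), next='c' -> output (0, 'c'), add 'c' as idx 2
Step 3: w='a' (idx 1), next='c' -> output (1, 'c'), add 'ac' as idx 3
Step 4: w='ac' (idx 3), next='c' -> output (3, 'c'), add 'acc' as idx 4
Step 5: w='c' (idx 2), end of input -> output (2, '')


Encoded: [(0, 'a'), (0, 'c'), (1, 'c'), (3, 'c'), (2, '')]


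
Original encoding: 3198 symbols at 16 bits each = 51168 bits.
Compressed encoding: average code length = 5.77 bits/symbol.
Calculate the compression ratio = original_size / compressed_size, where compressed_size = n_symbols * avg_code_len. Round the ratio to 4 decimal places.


original_size = n_symbols * orig_bits = 3198 * 16 = 51168 bits
compressed_size = n_symbols * avg_code_len = 3198 * 5.77 = 18452.46 bits
ratio = original_size / compressed_size = 51168 / 18452.46 = 2.773

Compression ratio = 2.773


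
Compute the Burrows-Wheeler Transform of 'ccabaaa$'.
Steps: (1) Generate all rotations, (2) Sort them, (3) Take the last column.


Rotations (sorted):
  0: $ccabaaa -> last char: a
  1: a$ccabaa -> last char: a
  2: aa$ccaba -> last char: a
  3: aaa$ccab -> last char: b
  4: abaaa$cc -> last char: c
  5: baaa$cca -> last char: a
  6: cabaaa$c -> last char: c
  7: ccabaaa$ -> last char: $


BWT = aaabcac$


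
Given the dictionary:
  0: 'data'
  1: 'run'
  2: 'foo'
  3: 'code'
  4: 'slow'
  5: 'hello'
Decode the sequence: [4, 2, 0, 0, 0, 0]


Look up each index in the dictionary:
  4 -> 'slow'
  2 -> 'foo'
  0 -> 'data'
  0 -> 'data'
  0 -> 'data'
  0 -> 'data'

Decoded: "slow foo data data data data"


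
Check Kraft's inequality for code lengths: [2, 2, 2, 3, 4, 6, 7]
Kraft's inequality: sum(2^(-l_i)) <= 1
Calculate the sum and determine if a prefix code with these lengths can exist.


Sum = 2^(-2) + 2^(-2) + 2^(-2) + 2^(-3) + 2^(-4) + 2^(-6) + 2^(-7)
    = 0.25 + 0.25 + 0.25 + 0.125 + 0.0625 + 0.015625 + 0.0078125
    = 123/128 = 0.9609375
Since 0.9609375 <= 1, Kraft's inequality IS satisfied.
A prefix code with these lengths CAN exist.

Kraft sum = 0.9609375. Satisfied.


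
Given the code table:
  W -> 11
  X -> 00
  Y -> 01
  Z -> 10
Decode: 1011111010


Decoding:
10 -> Z
11 -> W
11 -> W
10 -> Z
10 -> Z


Result: ZWWZZ


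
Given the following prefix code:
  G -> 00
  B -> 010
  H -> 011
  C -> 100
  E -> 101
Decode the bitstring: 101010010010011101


Decoding step by step:
Bits 101 -> E
Bits 010 -> B
Bits 010 -> B
Bits 010 -> B
Bits 011 -> H
Bits 101 -> E


Decoded message: EBBBHE


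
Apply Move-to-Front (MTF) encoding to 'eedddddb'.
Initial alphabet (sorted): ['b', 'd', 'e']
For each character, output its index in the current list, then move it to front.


MTF encoding:
'e': index 2 in ['b', 'd', 'e'] -> ['e', 'b', 'd']
'e': index 0 in ['e', 'b', 'd'] -> ['e', 'b', 'd']
'd': index 2 in ['e', 'b', 'd'] -> ['d', 'e', 'b']
'd': index 0 in ['d', 'e', 'b'] -> ['d', 'e', 'b']
'd': index 0 in ['d', 'e', 'b'] -> ['d', 'e', 'b']
'd': index 0 in ['d', 'e', 'b'] -> ['d', 'e', 'b']
'd': index 0 in ['d', 'e', 'b'] -> ['d', 'e', 'b']
'b': index 2 in ['d', 'e', 'b'] -> ['b', 'd', 'e']


Output: [2, 0, 2, 0, 0, 0, 0, 2]


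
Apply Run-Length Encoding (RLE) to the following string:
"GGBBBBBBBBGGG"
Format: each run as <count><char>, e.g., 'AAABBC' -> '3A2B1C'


Scanning runs left to right:
  i=0: run of 'G' x 2 -> '2G'
  i=2: run of 'B' x 8 -> '8B'
  i=10: run of 'G' x 3 -> '3G'

RLE = 2G8B3G


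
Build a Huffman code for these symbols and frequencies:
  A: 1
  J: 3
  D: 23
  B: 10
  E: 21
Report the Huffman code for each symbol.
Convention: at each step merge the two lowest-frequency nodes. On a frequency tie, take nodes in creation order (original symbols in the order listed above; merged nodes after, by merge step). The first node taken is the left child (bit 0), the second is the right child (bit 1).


Huffman tree construction:
Step 1: Merge A(1) + J(3) = 4
Step 2: Merge (A+J)(4) + B(10) = 14
Step 3: Merge ((A+J)+B)(14) + E(21) = 35
Step 4: Merge D(23) + (((A+J)+B)+E)(35) = 58
Read each symbol's code off the tree from the root (left child = 0, right child = 1).

Codes:
  A: 1000 (length 4)
  J: 1001 (length 4)
  D: 0 (length 1)
  B: 101 (length 3)
  E: 11 (length 2)
Average code length: 111/58 = 1.9138 bits/symbol


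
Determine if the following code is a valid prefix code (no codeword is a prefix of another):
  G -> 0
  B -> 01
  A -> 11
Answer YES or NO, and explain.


Checking each pair (does one codeword prefix another?):
  G='0' vs B='01': prefix -- VIOLATION

NO -- this is NOT a valid prefix code. G (0) is a prefix of B (01).


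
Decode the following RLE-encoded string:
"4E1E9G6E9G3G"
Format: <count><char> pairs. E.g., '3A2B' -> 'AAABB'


Expanding each <count><char> pair:
  4E -> 'EEEE'
  1E -> 'E'
  9G -> 'GGGGGGGGG'
  6E -> 'EEEEEE'
  9G -> 'GGGGGGGGG'
  3G -> 'GGG'

Decoded = EEEEEGGGGGGGGGEEEEEEGGGGGGGGGGGG


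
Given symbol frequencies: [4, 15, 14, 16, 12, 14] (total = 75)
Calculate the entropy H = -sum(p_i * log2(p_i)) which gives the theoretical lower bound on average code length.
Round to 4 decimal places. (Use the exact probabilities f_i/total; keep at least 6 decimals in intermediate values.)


Per-symbol terms -p_i * log2(p_i) with p_i = f_i/75:
  p = 4/75 = 0.053333: log2(p) = -4.228819, -p*log2(p) = 0.225537
  p = 15/75 = 0.200000: log2(p) = -2.321928, -p*log2(p) = 0.464386
  p = 14/75 = 0.186667: log2(p) = -2.421464, -p*log2(p) = 0.452007
  p = 16/75 = 0.213333: log2(p) = -2.228819, -p*log2(p) = 0.475481
  p = 12/75 = 0.160000: log2(p) = -2.643856, -p*log2(p) = 0.423017
  p = 14/75 = 0.186667: log2(p) = -2.421464, -p*log2(p) = 0.452007
H = 0.225537 + 0.464386 + 0.452007 + 0.475481 + 0.423017 + 0.452007 = 2.492435

H = 2.4924 bits/symbol


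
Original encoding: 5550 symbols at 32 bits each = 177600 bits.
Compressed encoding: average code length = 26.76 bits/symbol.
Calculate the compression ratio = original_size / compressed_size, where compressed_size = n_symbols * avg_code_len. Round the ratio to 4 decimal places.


original_size = n_symbols * orig_bits = 5550 * 32 = 177600 bits
compressed_size = n_symbols * avg_code_len = 5550 * 26.76 = 148518.0 bits
ratio = original_size / compressed_size = 177600 / 148518.0 = 1.1958

Compression ratio = 1.1958


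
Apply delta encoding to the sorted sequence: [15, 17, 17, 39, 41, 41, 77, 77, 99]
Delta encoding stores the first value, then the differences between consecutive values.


First value: 15
Deltas:
  17 - 15 = 2
  17 - 17 = 0
  39 - 17 = 22
  41 - 39 = 2
  41 - 41 = 0
  77 - 41 = 36
  77 - 77 = 0
  99 - 77 = 22


Delta encoded: [15, 2, 0, 22, 2, 0, 36, 0, 22]


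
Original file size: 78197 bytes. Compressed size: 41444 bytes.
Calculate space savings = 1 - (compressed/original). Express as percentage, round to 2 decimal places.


ratio = compressed/original = 41444/78197 = 0.529995
savings = 1 - ratio = 1 - 0.529995 = 0.470005
as a percentage: 0.470005 * 100 = 47.0%

Space savings = 1 - 41444/78197 = 47.0%


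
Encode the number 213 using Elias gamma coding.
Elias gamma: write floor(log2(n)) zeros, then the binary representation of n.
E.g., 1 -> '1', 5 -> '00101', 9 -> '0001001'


num_bits = floor(log2(213)) + 1 = 8
leading_zeros = num_bits - 1 = 7
binary(213) = 11010101

Elias gamma(213) = '0000000' + '11010101' = 000000011010101 (15 bits)


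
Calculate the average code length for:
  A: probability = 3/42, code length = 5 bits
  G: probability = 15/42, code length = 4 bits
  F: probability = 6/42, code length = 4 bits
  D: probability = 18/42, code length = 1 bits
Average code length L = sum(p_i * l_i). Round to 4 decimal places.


Weighted contributions p_i * l_i:
  A: (3/42) * 5 = 15/42
  G: (15/42) * 4 = 60/42
  F: (6/42) * 4 = 24/42
  D: (18/42) * 1 = 18/42
Sum = (15 + 60 + 24 + 18)/42 = 117/42

L = 117/42 = 2.7857 bits/symbol


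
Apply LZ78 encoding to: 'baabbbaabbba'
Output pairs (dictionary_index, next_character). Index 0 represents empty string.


LZ78 encoding steps:
Dictionary: {0: ''}
Step 1: w='' (idx 0), next='b' -> output (0, 'b'), add 'b' as idx 1
Step 2: w='' (idx 0), next='a' -> output (0, 'a'), add 'a' as idx 2
Step 3: w='a' (idx 2), next='b' -> output (2, 'b'), add 'ab' as idx 3
Step 4: w='b' (idx 1), next='b' -> output (1, 'b'), add 'bb' as idx 4
Step 5: w='a' (idx 2), next='a' -> output (2, 'a'), add 'aa' as idx 5
Step 6: w='bb' (idx 4), next='b' -> output (4, 'b'), add 'bbb' as idx 6
Step 7: w='a' (idx 2), end of input -> output (2, '')


Encoded: [(0, 'b'), (0, 'a'), (2, 'b'), (1, 'b'), (2, 'a'), (4, 'b'), (2, '')]


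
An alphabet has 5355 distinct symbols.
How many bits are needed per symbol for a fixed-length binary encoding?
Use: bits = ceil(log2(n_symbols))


log2(5355) = 12.3867
Bracket: 2^12 = 4096 < 5355 <= 2^13 = 8192
So ceil(log2(5355)) = 13

bits = ceil(log2(5355)) = ceil(12.3867) = 13 bits


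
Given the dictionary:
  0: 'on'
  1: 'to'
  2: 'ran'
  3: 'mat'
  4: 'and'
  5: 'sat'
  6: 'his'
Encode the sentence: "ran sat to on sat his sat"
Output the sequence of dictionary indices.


Look up each word in the dictionary:
  'ran' -> 2
  'sat' -> 5
  'to' -> 1
  'on' -> 0
  'sat' -> 5
  'his' -> 6
  'sat' -> 5

Encoded: [2, 5, 1, 0, 5, 6, 5]


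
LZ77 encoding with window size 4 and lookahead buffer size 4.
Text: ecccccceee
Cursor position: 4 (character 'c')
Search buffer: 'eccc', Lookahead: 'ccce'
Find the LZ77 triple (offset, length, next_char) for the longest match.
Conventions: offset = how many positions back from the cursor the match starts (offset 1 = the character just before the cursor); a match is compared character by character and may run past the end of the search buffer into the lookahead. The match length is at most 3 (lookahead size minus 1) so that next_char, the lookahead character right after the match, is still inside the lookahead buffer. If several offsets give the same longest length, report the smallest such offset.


Try each offset into the search buffer:
  offset=1 (pos 3, char 'c'): match length 3
  offset=2 (pos 2, char 'c'): match length 3
  offset=3 (pos 1, char 'c'): match length 3
  offset=4 (pos 0, char 'e'): match length 0
Longest match has length 3, found at offsets 1, 2, 3; take the smallest, offset 1.
next_char = character at position 4 + 3 = 7 -> 'e'

Best match: offset=1, length=3 (matching 'ccc' starting at position 3)
LZ77 triple: (1, 3, 'e')
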